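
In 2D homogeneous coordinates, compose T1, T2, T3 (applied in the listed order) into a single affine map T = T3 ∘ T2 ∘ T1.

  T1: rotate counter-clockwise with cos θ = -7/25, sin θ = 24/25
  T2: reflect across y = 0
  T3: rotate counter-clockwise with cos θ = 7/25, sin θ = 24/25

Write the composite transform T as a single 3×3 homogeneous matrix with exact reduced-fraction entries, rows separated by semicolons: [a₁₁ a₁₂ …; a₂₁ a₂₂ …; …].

T = [527/625 -336/625 0; -336/625 -527/625 0; 0 0 1]

T1 = [-7/25 -24/25 0; 24/25 -7/25 0; 0 0 1]
T2·T1 = [-7/25 -24/25 0; -24/25 7/25 0; 0 0 1]
T3·…·T1 = [527/625 -336/625 0; -336/625 -527/625 0; 0 0 1]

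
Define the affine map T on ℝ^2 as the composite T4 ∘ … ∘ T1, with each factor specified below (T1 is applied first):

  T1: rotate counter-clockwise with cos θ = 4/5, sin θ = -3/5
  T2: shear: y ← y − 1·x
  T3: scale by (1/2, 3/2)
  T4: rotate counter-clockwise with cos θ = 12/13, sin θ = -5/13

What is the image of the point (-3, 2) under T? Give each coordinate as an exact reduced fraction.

T(p) = (21/10, 33/5)

T1 rotate counter-clockwise with cos θ = 4/5, sin θ = -3/5: (-3, 2) → (-6/5, 17/5)
T2 shear: y ← y − 1·x: (-6/5, 17/5) → (-6/5, 23/5)
T3 scale by (1/2, 3/2): (-6/5, 23/5) → (-3/5, 69/10)
T4 rotate counter-clockwise with cos θ = 12/13, sin θ = -5/13: (-3/5, 69/10) → (21/10, 33/5)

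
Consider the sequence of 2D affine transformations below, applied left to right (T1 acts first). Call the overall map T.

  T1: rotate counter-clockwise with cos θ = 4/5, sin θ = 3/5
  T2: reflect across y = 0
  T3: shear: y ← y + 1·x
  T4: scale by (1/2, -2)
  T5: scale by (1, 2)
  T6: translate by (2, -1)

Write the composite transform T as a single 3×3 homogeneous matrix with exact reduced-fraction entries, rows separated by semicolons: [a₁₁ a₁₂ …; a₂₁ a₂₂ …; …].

T1 = [4/5 -3/5 0; 3/5 4/5 0; 0 0 1]
T2·T1 = [4/5 -3/5 0; -3/5 -4/5 0; 0 0 1]
T3·…·T1 = [4/5 -3/5 0; 1/5 -7/5 0; 0 0 1]
T4·…·T1 = [2/5 -3/10 0; -2/5 14/5 0; 0 0 1]
T5·…·T1 = [2/5 -3/10 0; -4/5 28/5 0; 0 0 1]
T6·…·T1 = [2/5 -3/10 2; -4/5 28/5 -1; 0 0 1]

T = [2/5 -3/10 2; -4/5 28/5 -1; 0 0 1]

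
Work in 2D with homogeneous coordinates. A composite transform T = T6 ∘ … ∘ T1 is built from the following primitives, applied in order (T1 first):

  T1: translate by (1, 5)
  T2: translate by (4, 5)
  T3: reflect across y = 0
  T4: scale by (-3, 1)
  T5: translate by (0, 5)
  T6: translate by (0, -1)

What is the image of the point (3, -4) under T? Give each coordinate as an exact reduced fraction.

T1 translate by (1, 5): (3, -4) → (4, 1)
T2 translate by (4, 5): (4, 1) → (8, 6)
T3 reflect across y = 0: (8, 6) → (8, -6)
T4 scale by (-3, 1): (8, -6) → (-24, -6)
T5 translate by (0, 5): (-24, -6) → (-24, -1)
T6 translate by (0, -1): (-24, -1) → (-24, -2)

T(p) = (-24, -2)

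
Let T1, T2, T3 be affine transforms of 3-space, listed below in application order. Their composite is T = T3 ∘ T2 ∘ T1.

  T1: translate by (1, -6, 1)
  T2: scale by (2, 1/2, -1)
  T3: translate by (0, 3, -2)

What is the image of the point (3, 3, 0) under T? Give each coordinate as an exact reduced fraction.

T(p) = (8, 3/2, -3)

T1 translate by (1, -6, 1): (3, 3, 0) → (4, -3, 1)
T2 scale by (2, 1/2, -1): (4, -3, 1) → (8, -3/2, -1)
T3 translate by (0, 3, -2): (8, -3/2, -1) → (8, 3/2, -3)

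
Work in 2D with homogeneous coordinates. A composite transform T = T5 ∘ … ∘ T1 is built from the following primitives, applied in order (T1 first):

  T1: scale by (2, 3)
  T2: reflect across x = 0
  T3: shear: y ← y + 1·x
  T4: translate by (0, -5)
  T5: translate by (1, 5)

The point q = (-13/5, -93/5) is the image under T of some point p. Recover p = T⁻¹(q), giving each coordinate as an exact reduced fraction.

T1 = [2 0 0; 0 3 0; 0 0 1]
T2·T1 = [-2 0 0; 0 3 0; 0 0 1]
T3·…·T1 = [-2 0 0; -2 3 0; 0 0 1]
T4·…·T1 = [-2 0 0; -2 3 -5; 0 0 1]
T5·…·T1 = [-2 0 1; -2 3 0; 0 0 1]
det M = -6; M⁻¹ = [-1/2 0 1/2; -1/3 1/3 1/3; 0 0 1]
M⁻¹ · (-13/5, -93/5)ᵀ = (9/5, -5)ᵀ

p = (9/5, -5)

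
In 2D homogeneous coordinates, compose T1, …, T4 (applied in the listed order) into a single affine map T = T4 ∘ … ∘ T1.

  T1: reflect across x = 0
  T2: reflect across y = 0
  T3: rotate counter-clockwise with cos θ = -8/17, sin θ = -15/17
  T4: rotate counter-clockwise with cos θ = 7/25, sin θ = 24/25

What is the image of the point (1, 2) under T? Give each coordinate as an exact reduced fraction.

T1 reflect across x = 0: (1, 2) → (-1, 2)
T2 reflect across y = 0: (-1, 2) → (-1, -2)
T3 rotate counter-clockwise with cos θ = -8/17, sin θ = -15/17: (-1, -2) → (-22/17, 31/17)
T4 rotate counter-clockwise with cos θ = 7/25, sin θ = 24/25: (-22/17, 31/17) → (-898/425, -311/425)

T(p) = (-898/425, -311/425)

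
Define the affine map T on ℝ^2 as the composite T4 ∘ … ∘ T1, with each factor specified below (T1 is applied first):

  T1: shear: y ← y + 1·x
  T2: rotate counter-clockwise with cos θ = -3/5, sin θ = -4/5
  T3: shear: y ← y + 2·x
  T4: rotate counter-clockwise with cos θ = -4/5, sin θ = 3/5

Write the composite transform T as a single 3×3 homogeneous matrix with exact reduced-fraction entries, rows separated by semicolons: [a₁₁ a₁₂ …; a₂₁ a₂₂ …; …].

T1 = [1 0 0; 1 1 0; 0 0 1]
T2·T1 = [1/5 4/5 0; -7/5 -3/5 0; 0 0 1]
T3·…·T1 = [1/5 4/5 0; -1 1 0; 0 0 1]
T4·…·T1 = [11/25 -31/25 0; 23/25 -8/25 0; 0 0 1]

T = [11/25 -31/25 0; 23/25 -8/25 0; 0 0 1]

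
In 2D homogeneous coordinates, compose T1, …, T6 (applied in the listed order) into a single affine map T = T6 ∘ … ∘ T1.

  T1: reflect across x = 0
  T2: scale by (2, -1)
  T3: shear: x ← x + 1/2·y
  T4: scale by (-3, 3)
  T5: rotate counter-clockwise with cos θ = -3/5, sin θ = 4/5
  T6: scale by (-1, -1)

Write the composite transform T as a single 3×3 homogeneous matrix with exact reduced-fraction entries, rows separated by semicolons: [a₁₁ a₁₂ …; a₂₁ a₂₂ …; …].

T1 = [-1 0 0; 0 1 0; 0 0 1]
T2·T1 = [-2 0 0; 0 -1 0; 0 0 1]
T3·…·T1 = [-2 -1/2 0; 0 -1 0; 0 0 1]
T4·…·T1 = [6 3/2 0; 0 -3 0; 0 0 1]
T5·…·T1 = [-18/5 3/2 0; 24/5 3 0; 0 0 1]
T6·…·T1 = [18/5 -3/2 0; -24/5 -3 0; 0 0 1]

T = [18/5 -3/2 0; -24/5 -3 0; 0 0 1]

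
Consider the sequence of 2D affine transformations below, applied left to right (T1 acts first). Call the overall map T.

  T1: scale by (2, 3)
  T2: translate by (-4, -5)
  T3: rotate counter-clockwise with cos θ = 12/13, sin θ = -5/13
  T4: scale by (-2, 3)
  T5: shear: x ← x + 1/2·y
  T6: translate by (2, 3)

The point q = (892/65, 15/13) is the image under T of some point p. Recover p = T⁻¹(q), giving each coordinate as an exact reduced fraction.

p = (-4/5, 2/3)

T1 = [2 0 0; 0 3 0; 0 0 1]
T2·T1 = [2 0 -4; 0 3 -5; 0 0 1]
T3·…·T1 = [24/13 15/13 -73/13; -10/13 36/13 -40/13; 0 0 1]
T4·…·T1 = [-48/13 -30/13 146/13; -30/13 108/13 -120/13; 0 0 1]
T5·…·T1 = [-63/13 24/13 86/13; -30/13 108/13 -120/13; 0 0 1]
T6·…·T1 = [-63/13 24/13 112/13; -30/13 108/13 -81/13; 0 0 1]
det M = -36; M⁻¹ = [-3/13 2/39 30/13; -5/78 7/52 217/156; 0 0 1]
M⁻¹ · (892/65, 15/13)ᵀ = (-4/5, 2/3)ᵀ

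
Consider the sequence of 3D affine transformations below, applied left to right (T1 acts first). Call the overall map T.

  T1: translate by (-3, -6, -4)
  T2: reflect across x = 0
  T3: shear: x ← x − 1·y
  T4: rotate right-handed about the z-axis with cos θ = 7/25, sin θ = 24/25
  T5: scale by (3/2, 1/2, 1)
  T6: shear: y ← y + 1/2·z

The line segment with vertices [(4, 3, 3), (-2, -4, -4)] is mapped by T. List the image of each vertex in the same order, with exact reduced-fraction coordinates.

image vertices: (129/25, 1/25, -1), (207/10, 9/5, -8)

T1 translate by (-3, -6, -4): (4, 3, 3) → (1, -3, -1); (-2, -4, -4) → (-5, -10, -8)
T2 reflect across x = 0: (1, -3, -1) → (-1, -3, -1); (-5, -10, -8) → (5, -10, -8)
T3 shear: x ← x − 1·y: (-1, -3, -1) → (2, -3, -1); (5, -10, -8) → (15, -10, -8)
T4 rotate right-handed about the z-axis with cos θ = 7/25, sin θ = 24/25: (2, -3, -1) → (86/25, 27/25, -1); (15, -10, -8) → (69/5, 58/5, -8)
T5 scale by (3/2, 1/2, 1): (86/25, 27/25, -1) → (129/25, 27/50, -1); (69/5, 58/5, -8) → (207/10, 29/5, -8)
T6 shear: y ← y + 1/2·z: (129/25, 27/50, -1) → (129/25, 1/25, -1); (207/10, 29/5, -8) → (207/10, 9/5, -8)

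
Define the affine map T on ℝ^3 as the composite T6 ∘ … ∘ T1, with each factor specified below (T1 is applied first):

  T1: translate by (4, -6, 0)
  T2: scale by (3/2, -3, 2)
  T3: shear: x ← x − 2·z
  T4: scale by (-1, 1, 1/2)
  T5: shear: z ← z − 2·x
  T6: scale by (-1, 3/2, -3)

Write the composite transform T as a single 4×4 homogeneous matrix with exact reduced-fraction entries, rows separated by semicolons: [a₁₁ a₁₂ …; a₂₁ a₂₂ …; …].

T = [3/2 0 -4 6; 0 -9/2 0 27; -9 0 21 -36; 0 0 0 1]

T1 = [1 0 0 4; 0 1 0 -6; 0 0 1 0; 0 0 0 1]
T2·T1 = [3/2 0 0 6; 0 -3 0 18; 0 0 2 0; 0 0 0 1]
T3·…·T1 = [3/2 0 -4 6; 0 -3 0 18; 0 0 2 0; 0 0 0 1]
T4·…·T1 = [-3/2 0 4 -6; 0 -3 0 18; 0 0 1 0; 0 0 0 1]
T5·…·T1 = [-3/2 0 4 -6; 0 -3 0 18; 3 0 -7 12; 0 0 0 1]
T6·…·T1 = [3/2 0 -4 6; 0 -9/2 0 27; -9 0 21 -36; 0 0 0 1]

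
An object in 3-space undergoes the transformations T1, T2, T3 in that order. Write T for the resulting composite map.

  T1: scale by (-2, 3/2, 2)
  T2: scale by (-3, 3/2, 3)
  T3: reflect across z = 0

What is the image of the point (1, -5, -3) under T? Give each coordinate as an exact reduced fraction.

T1 scale by (-2, 3/2, 2): (1, -5, -3) → (-2, -15/2, -6)
T2 scale by (-3, 3/2, 3): (-2, -15/2, -6) → (6, -45/4, -18)
T3 reflect across z = 0: (6, -45/4, -18) → (6, -45/4, 18)

T(p) = (6, -45/4, 18)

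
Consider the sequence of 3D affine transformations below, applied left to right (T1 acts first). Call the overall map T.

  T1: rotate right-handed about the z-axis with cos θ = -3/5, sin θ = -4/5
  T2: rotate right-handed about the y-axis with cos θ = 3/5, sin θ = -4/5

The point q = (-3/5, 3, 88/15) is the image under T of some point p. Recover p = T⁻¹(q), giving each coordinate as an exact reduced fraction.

p = (-5, 5/3, 4)

T1 = [-3/5 4/5 0 0; -4/5 -3/5 0 0; 0 0 1 0; 0 0 0 1]
T2·T1 = [-9/25 12/25 -4/5 0; -4/5 -3/5 0 0; -12/25 16/25 3/5 0; 0 0 0 1]
det M = 1; M⁻¹ = [-9/25 -4/5 -12/25 0; 12/25 -3/5 16/25 0; -4/5 0 3/5 0; 0 0 0 1]
M⁻¹ · (-3/5, 3, 88/15)ᵀ = (-5, 5/3, 4)ᵀ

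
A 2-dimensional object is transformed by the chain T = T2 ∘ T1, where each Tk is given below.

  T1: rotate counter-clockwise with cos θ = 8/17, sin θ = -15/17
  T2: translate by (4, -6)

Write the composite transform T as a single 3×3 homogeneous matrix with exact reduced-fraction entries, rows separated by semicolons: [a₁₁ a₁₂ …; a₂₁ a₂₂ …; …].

T1 = [8/17 15/17 0; -15/17 8/17 0; 0 0 1]
T2·T1 = [8/17 15/17 4; -15/17 8/17 -6; 0 0 1]

T = [8/17 15/17 4; -15/17 8/17 -6; 0 0 1]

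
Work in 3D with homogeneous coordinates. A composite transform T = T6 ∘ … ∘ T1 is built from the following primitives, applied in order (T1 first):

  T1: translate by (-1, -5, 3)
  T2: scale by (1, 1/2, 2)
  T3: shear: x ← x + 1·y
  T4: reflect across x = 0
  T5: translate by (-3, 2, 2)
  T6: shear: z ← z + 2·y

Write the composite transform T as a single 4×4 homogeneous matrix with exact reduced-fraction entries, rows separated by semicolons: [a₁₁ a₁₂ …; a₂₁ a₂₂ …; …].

T = [-1 -1/2 0 1/2; 0 1/2 0 -1/2; 0 1 2 7; 0 0 0 1]

T1 = [1 0 0 -1; 0 1 0 -5; 0 0 1 3; 0 0 0 1]
T2·T1 = [1 0 0 -1; 0 1/2 0 -5/2; 0 0 2 6; 0 0 0 1]
T3·…·T1 = [1 1/2 0 -7/2; 0 1/2 0 -5/2; 0 0 2 6; 0 0 0 1]
T4·…·T1 = [-1 -1/2 0 7/2; 0 1/2 0 -5/2; 0 0 2 6; 0 0 0 1]
T5·…·T1 = [-1 -1/2 0 1/2; 0 1/2 0 -1/2; 0 0 2 8; 0 0 0 1]
T6·…·T1 = [-1 -1/2 0 1/2; 0 1/2 0 -1/2; 0 1 2 7; 0 0 0 1]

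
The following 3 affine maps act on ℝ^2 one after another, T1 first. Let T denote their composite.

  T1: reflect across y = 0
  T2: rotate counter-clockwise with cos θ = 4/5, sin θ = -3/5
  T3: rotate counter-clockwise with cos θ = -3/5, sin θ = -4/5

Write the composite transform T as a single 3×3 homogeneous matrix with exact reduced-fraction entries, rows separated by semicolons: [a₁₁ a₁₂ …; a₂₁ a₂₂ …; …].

T = [-24/25 -7/25 0; -7/25 24/25 0; 0 0 1]

T1 = [1 0 0; 0 -1 0; 0 0 1]
T2·T1 = [4/5 -3/5 0; -3/5 -4/5 0; 0 0 1]
T3·…·T1 = [-24/25 -7/25 0; -7/25 24/25 0; 0 0 1]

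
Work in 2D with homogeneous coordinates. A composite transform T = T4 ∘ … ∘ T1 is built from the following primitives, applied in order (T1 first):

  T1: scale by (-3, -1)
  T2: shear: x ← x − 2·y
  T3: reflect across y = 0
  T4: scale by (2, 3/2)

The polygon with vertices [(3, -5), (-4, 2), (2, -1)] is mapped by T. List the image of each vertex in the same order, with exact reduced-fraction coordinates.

image vertices: (-38, -15/2), (32, 3), (-16, -3/2)

T1 scale by (-3, -1): (3, -5) → (-9, 5); (-4, 2) → (12, -2); (2, -1) → (-6, 1)
T2 shear: x ← x − 2·y: (-9, 5) → (-19, 5); (12, -2) → (16, -2); (-6, 1) → (-8, 1)
T3 reflect across y = 0: (-19, 5) → (-19, -5); (16, -2) → (16, 2); (-8, 1) → (-8, -1)
T4 scale by (2, 3/2): (-19, -5) → (-38, -15/2); (16, 2) → (32, 3); (-8, -1) → (-16, -3/2)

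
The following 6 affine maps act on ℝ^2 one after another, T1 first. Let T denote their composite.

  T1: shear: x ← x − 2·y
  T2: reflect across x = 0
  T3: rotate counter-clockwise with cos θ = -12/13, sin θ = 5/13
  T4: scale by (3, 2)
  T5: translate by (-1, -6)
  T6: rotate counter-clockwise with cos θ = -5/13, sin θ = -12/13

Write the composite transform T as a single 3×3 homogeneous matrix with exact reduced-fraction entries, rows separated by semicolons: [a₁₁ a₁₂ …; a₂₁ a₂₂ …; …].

T1 = [1 -2 0; 0 1 0; 0 0 1]
T2·T1 = [-1 2 0; 0 1 0; 0 0 1]
T3·…·T1 = [12/13 -29/13 0; -5/13 -2/13 0; 0 0 1]
T4·…·T1 = [36/13 -87/13 0; -10/13 -4/13 0; 0 0 1]
T5·…·T1 = [36/13 -87/13 -1; -10/13 -4/13 -6; 0 0 1]
T6·…·T1 = [-300/169 387/169 -67/13; -382/169 1064/169 42/13; 0 0 1]

T = [-300/169 387/169 -67/13; -382/169 1064/169 42/13; 0 0 1]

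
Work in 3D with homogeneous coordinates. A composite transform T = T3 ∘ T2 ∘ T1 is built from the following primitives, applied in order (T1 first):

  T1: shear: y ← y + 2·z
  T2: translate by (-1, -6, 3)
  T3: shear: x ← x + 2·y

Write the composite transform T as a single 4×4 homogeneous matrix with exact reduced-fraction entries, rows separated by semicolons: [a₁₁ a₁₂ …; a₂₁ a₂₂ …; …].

T1 = [1 0 0 0; 0 1 2 0; 0 0 1 0; 0 0 0 1]
T2·T1 = [1 0 0 -1; 0 1 2 -6; 0 0 1 3; 0 0 0 1]
T3·…·T1 = [1 2 4 -13; 0 1 2 -6; 0 0 1 3; 0 0 0 1]

T = [1 2 4 -13; 0 1 2 -6; 0 0 1 3; 0 0 0 1]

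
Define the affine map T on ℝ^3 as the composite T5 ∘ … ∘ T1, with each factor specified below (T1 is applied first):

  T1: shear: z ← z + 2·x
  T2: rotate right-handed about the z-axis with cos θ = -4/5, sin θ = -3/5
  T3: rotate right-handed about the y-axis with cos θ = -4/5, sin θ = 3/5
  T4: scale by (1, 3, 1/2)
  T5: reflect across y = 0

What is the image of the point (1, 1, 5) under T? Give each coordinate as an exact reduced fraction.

T(p) = (109/25, 21/5, -137/50)

T1 shear: z ← z + 2·x: (1, 1, 5) → (1, 1, 7)
T2 rotate right-handed about the z-axis with cos θ = -4/5, sin θ = -3/5: (1, 1, 7) → (-1/5, -7/5, 7)
T3 rotate right-handed about the y-axis with cos θ = -4/5, sin θ = 3/5: (-1/5, -7/5, 7) → (109/25, -7/5, -137/25)
T4 scale by (1, 3, 1/2): (109/25, -7/5, -137/25) → (109/25, -21/5, -137/50)
T5 reflect across y = 0: (109/25, -21/5, -137/50) → (109/25, 21/5, -137/50)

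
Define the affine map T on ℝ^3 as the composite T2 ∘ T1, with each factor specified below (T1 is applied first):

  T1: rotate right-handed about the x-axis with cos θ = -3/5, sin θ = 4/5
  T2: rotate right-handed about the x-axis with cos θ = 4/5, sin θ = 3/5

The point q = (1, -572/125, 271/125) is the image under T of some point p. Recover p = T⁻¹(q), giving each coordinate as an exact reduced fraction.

T1 = [1 0 0 0; 0 -3/5 -4/5 0; 0 4/5 -3/5 0; 0 0 0 1]
T2·T1 = [1 0 0 0; 0 -24/25 -7/25 0; 0 7/25 -24/25 0; 0 0 0 1]
det M = 1; M⁻¹ = [1 0 0 0; 0 -24/25 7/25 0; 0 -7/25 -24/25 0; 0 0 0 1]
M⁻¹ · (1, -572/125, 271/125)ᵀ = (1, 5, -4/5)ᵀ

p = (1, 5, -4/5)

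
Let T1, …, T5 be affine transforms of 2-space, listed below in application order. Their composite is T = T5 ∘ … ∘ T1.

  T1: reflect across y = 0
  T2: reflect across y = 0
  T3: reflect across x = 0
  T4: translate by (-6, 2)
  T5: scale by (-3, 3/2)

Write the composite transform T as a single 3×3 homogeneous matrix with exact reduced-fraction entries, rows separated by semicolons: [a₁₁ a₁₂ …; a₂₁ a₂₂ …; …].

T1 = [1 0 0; 0 -1 0; 0 0 1]
T2·T1 = [1 0 0; 0 1 0; 0 0 1]
T3·…·T1 = [-1 0 0; 0 1 0; 0 0 1]
T4·…·T1 = [-1 0 -6; 0 1 2; 0 0 1]
T5·…·T1 = [3 0 18; 0 3/2 3; 0 0 1]

T = [3 0 18; 0 3/2 3; 0 0 1]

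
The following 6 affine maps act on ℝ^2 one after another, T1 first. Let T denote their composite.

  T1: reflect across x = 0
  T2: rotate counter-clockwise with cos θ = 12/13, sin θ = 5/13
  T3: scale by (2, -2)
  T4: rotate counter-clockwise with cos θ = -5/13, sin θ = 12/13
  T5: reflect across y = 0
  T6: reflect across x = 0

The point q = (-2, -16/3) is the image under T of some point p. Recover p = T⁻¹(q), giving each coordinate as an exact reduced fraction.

T1 = [-1 0 0; 0 1 0; 0 0 1]
T2·T1 = [-12/13 -5/13 0; -5/13 12/13 0; 0 0 1]
T3·…·T1 = [-24/13 -10/13 0; 10/13 -24/13 0; 0 0 1]
T4·…·T1 = [0 2 0; -2 0 0; 0 0 1]
T5·…·T1 = [0 2 0; 2 0 0; 0 0 1]
T6·…·T1 = [0 -2 0; 2 0 0; 0 0 1]
det M = 4; M⁻¹ = [0 1/2 0; -1/2 0 0; 0 0 1]
M⁻¹ · (-2, -16/3)ᵀ = (-8/3, 1)ᵀ

p = (-8/3, 1)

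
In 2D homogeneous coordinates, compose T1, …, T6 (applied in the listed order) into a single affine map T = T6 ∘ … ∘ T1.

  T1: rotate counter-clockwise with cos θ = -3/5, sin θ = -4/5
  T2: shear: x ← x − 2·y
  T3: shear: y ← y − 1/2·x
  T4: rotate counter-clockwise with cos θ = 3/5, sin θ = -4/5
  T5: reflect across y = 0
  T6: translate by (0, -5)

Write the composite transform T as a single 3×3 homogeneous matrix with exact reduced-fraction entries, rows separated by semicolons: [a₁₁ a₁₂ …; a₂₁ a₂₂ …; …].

T1 = [-3/5 4/5 0; -4/5 -3/5 0; 0 0 1]
T2·T1 = [1 2 0; -4/5 -3/5 0; 0 0 1]
T3·…·T1 = [1 2 0; -13/10 -8/5 0; 0 0 1]
T4·…·T1 = [-11/25 -2/25 0; -79/50 -64/25 0; 0 0 1]
T5·…·T1 = [-11/25 -2/25 0; 79/50 64/25 0; 0 0 1]
T6·…·T1 = [-11/25 -2/25 0; 79/50 64/25 -5; 0 0 1]

T = [-11/25 -2/25 0; 79/50 64/25 -5; 0 0 1]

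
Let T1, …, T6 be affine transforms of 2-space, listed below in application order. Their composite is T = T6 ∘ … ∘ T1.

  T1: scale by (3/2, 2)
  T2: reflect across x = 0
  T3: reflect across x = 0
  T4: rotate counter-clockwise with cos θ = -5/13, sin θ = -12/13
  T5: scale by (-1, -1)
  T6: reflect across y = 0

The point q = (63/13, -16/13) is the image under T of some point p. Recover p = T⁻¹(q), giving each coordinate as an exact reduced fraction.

T1 = [3/2 0 0; 0 2 0; 0 0 1]
T2·T1 = [-3/2 0 0; 0 2 0; 0 0 1]
T3·…·T1 = [3/2 0 0; 0 2 0; 0 0 1]
T4·…·T1 = [-15/26 24/13 0; -18/13 -10/13 0; 0 0 1]
T5·…·T1 = [15/26 -24/13 0; 18/13 10/13 0; 0 0 1]
T6·…·T1 = [15/26 -24/13 0; -18/13 -10/13 0; 0 0 1]
det M = -3; M⁻¹ = [10/39 -8/13 0; -6/13 -5/26 0; 0 0 1]
M⁻¹ · (63/13, -16/13)ᵀ = (2, -2)ᵀ

p = (2, -2)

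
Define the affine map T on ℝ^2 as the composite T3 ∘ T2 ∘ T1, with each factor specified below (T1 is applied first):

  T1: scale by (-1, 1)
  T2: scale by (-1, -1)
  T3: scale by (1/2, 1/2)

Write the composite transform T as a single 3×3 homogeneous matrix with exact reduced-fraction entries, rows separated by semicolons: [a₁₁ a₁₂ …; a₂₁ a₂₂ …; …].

T1 = [-1 0 0; 0 1 0; 0 0 1]
T2·T1 = [1 0 0; 0 -1 0; 0 0 1]
T3·…·T1 = [1/2 0 0; 0 -1/2 0; 0 0 1]

T = [1/2 0 0; 0 -1/2 0; 0 0 1]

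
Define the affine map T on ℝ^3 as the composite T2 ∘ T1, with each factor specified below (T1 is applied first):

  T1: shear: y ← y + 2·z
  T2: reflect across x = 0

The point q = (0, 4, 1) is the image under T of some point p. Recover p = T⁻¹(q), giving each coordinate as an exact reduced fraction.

T1 = [1 0 0 0; 0 1 2 0; 0 0 1 0; 0 0 0 1]
T2·T1 = [-1 0 0 0; 0 1 2 0; 0 0 1 0; 0 0 0 1]
det M = -1; M⁻¹ = [-1 0 0 0; 0 1 -2 0; 0 0 1 0; 0 0 0 1]
M⁻¹ · (0, 4, 1)ᵀ = (0, 2, 1)ᵀ

p = (0, 2, 1)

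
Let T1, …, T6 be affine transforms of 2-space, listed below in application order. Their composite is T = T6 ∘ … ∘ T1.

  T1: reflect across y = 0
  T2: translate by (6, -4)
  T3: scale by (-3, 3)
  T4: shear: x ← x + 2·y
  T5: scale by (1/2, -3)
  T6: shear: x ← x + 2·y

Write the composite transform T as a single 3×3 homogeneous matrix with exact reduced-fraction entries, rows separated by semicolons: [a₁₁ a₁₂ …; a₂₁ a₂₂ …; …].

T = [-3/2 15 51; 0 9 36; 0 0 1]

T1 = [1 0 0; 0 -1 0; 0 0 1]
T2·T1 = [1 0 6; 0 -1 -4; 0 0 1]
T3·…·T1 = [-3 0 -18; 0 -3 -12; 0 0 1]
T4·…·T1 = [-3 -6 -42; 0 -3 -12; 0 0 1]
T5·…·T1 = [-3/2 -3 -21; 0 9 36; 0 0 1]
T6·…·T1 = [-3/2 15 51; 0 9 36; 0 0 1]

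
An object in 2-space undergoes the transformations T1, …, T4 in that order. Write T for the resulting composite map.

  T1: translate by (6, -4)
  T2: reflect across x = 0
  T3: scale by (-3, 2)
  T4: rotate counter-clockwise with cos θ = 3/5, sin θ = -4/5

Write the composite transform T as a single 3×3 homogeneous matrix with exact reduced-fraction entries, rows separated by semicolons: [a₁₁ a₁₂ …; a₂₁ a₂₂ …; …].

T = [9/5 8/5 22/5; -12/5 6/5 -96/5; 0 0 1]

T1 = [1 0 6; 0 1 -4; 0 0 1]
T2·T1 = [-1 0 -6; 0 1 -4; 0 0 1]
T3·…·T1 = [3 0 18; 0 2 -8; 0 0 1]
T4·…·T1 = [9/5 8/5 22/5; -12/5 6/5 -96/5; 0 0 1]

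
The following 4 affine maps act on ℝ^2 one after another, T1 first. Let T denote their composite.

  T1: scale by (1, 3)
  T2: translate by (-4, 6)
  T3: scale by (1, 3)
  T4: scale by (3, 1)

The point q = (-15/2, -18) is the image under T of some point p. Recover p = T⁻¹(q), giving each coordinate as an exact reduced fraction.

p = (3/2, -4)

T1 = [1 0 0; 0 3 0; 0 0 1]
T2·T1 = [1 0 -4; 0 3 6; 0 0 1]
T3·…·T1 = [1 0 -4; 0 9 18; 0 0 1]
T4·…·T1 = [3 0 -12; 0 9 18; 0 0 1]
det M = 27; M⁻¹ = [1/3 0 4; 0 1/9 -2; 0 0 1]
M⁻¹ · (-15/2, -18)ᵀ = (3/2, -4)ᵀ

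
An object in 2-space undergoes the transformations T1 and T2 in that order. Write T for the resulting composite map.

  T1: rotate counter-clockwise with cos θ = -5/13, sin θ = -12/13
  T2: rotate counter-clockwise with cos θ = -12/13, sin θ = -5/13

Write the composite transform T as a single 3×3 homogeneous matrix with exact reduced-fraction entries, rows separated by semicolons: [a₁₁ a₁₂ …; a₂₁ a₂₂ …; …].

T = [0 -1 0; 1 0 0; 0 0 1]

T1 = [-5/13 12/13 0; -12/13 -5/13 0; 0 0 1]
T2·T1 = [0 -1 0; 1 0 0; 0 0 1]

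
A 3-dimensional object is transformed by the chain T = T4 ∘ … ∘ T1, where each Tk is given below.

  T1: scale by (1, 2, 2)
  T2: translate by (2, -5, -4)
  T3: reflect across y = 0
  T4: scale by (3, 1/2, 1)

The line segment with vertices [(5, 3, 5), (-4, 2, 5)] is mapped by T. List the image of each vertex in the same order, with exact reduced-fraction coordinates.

image vertices: (21, -1/2, 6), (-6, 1/2, 6)

T1 scale by (1, 2, 2): (5, 3, 5) → (5, 6, 10); (-4, 2, 5) → (-4, 4, 10)
T2 translate by (2, -5, -4): (5, 6, 10) → (7, 1, 6); (-4, 4, 10) → (-2, -1, 6)
T3 reflect across y = 0: (7, 1, 6) → (7, -1, 6); (-2, -1, 6) → (-2, 1, 6)
T4 scale by (3, 1/2, 1): (7, -1, 6) → (21, -1/2, 6); (-2, 1, 6) → (-6, 1/2, 6)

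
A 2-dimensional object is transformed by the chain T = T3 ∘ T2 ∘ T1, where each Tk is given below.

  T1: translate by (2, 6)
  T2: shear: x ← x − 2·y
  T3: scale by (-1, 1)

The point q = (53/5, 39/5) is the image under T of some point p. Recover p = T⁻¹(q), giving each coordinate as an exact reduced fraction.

p = (3, 9/5)

T1 = [1 0 2; 0 1 6; 0 0 1]
T2·T1 = [1 -2 -10; 0 1 6; 0 0 1]
T3·…·T1 = [-1 2 10; 0 1 6; 0 0 1]
det M = -1; M⁻¹ = [-1 2 -2; 0 1 -6; 0 0 1]
M⁻¹ · (53/5, 39/5)ᵀ = (3, 9/5)ᵀ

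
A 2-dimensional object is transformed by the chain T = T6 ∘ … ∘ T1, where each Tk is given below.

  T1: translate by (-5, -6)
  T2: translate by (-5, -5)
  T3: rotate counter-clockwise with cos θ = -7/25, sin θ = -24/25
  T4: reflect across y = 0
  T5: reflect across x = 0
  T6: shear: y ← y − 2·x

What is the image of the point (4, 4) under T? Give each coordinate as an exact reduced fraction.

T(p) = (126/25, -89/5)

T1 translate by (-5, -6): (4, 4) → (-1, -2)
T2 translate by (-5, -5): (-1, -2) → (-6, -7)
T3 rotate counter-clockwise with cos θ = -7/25, sin θ = -24/25: (-6, -7) → (-126/25, 193/25)
T4 reflect across y = 0: (-126/25, 193/25) → (-126/25, -193/25)
T5 reflect across x = 0: (-126/25, -193/25) → (126/25, -193/25)
T6 shear: y ← y − 2·x: (126/25, -193/25) → (126/25, -89/5)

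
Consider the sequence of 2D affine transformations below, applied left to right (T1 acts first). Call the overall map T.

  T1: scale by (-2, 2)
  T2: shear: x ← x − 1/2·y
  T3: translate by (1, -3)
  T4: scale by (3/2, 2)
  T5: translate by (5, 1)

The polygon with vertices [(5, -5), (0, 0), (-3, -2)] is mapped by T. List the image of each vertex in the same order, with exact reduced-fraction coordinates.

T1 scale by (-2, 2): (5, -5) → (-10, -10); (0, 0) → (0, 0); (-3, -2) → (6, -4)
T2 shear: x ← x − 1/2·y: (-10, -10) → (-5, -10); (0, 0) → (0, 0); (6, -4) → (8, -4)
T3 translate by (1, -3): (-5, -10) → (-4, -13); (0, 0) → (1, -3); (8, -4) → (9, -7)
T4 scale by (3/2, 2): (-4, -13) → (-6, -26); (1, -3) → (3/2, -6); (9, -7) → (27/2, -14)
T5 translate by (5, 1): (-6, -26) → (-1, -25); (3/2, -6) → (13/2, -5); (27/2, -14) → (37/2, -13)

image vertices: (-1, -25), (13/2, -5), (37/2, -13)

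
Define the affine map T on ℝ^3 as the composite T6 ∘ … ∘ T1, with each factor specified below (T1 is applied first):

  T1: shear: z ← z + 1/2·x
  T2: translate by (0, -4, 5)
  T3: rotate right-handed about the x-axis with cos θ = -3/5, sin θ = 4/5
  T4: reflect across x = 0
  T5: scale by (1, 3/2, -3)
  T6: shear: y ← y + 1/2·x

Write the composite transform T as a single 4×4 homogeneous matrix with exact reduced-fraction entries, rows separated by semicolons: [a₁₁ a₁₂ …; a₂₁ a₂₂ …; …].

T = [-1 0 0 0; -11/10 -9/10 -6/5 -12/5; 9/10 -12/5 9/5 93/5; 0 0 0 1]

T1 = [1 0 0 0; 0 1 0 0; 1/2 0 1 0; 0 0 0 1]
T2·T1 = [1 0 0 0; 0 1 0 -4; 1/2 0 1 5; 0 0 0 1]
T3·…·T1 = [1 0 0 0; -2/5 -3/5 -4/5 -8/5; -3/10 4/5 -3/5 -31/5; 0 0 0 1]
T4·…·T1 = [-1 0 0 0; -2/5 -3/5 -4/5 -8/5; -3/10 4/5 -3/5 -31/5; 0 0 0 1]
T5·…·T1 = [-1 0 0 0; -3/5 -9/10 -6/5 -12/5; 9/10 -12/5 9/5 93/5; 0 0 0 1]
T6·…·T1 = [-1 0 0 0; -11/10 -9/10 -6/5 -12/5; 9/10 -12/5 9/5 93/5; 0 0 0 1]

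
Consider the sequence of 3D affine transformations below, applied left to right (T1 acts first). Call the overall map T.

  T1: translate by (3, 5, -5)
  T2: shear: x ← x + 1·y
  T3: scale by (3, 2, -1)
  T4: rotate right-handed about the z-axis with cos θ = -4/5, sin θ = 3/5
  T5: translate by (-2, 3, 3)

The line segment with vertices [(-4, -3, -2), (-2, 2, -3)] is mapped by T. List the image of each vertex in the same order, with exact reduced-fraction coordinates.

T1 translate by (3, 5, -5): (-4, -3, -2) → (-1, 2, -7); (-2, 2, -3) → (1, 7, -8)
T2 shear: x ← x + 1·y: (-1, 2, -7) → (1, 2, -7); (1, 7, -8) → (8, 7, -8)
T3 scale by (3, 2, -1): (1, 2, -7) → (3, 4, 7); (8, 7, -8) → (24, 14, 8)
T4 rotate right-handed about the z-axis with cos θ = -4/5, sin θ = 3/5: (3, 4, 7) → (-24/5, -7/5, 7); (24, 14, 8) → (-138/5, 16/5, 8)
T5 translate by (-2, 3, 3): (-24/5, -7/5, 7) → (-34/5, 8/5, 10); (-138/5, 16/5, 8) → (-148/5, 31/5, 11)

image vertices: (-34/5, 8/5, 10), (-148/5, 31/5, 11)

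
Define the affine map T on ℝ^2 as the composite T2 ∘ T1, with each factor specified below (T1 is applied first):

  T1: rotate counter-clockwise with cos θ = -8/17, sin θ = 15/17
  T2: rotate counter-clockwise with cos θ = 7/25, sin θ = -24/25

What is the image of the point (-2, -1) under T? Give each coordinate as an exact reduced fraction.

T(p) = (-311/425, -898/425)

T1 rotate counter-clockwise with cos θ = -8/17, sin θ = 15/17: (-2, -1) → (31/17, -22/17)
T2 rotate counter-clockwise with cos θ = 7/25, sin θ = -24/25: (31/17, -22/17) → (-311/425, -898/425)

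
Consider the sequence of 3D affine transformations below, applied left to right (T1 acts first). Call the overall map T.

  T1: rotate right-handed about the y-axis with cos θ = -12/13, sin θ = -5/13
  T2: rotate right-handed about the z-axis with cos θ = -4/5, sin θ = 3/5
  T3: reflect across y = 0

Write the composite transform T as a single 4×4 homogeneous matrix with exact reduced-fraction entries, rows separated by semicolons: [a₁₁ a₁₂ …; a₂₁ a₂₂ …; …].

T1 = [-12/13 0 -5/13 0; 0 1 0 0; 5/13 0 -12/13 0; 0 0 0 1]
T2·T1 = [48/65 -3/5 4/13 0; -36/65 -4/5 -3/13 0; 5/13 0 -12/13 0; 0 0 0 1]
T3·…·T1 = [48/65 -3/5 4/13 0; 36/65 4/5 3/13 0; 5/13 0 -12/13 0; 0 0 0 1]

T = [48/65 -3/5 4/13 0; 36/65 4/5 3/13 0; 5/13 0 -12/13 0; 0 0 0 1]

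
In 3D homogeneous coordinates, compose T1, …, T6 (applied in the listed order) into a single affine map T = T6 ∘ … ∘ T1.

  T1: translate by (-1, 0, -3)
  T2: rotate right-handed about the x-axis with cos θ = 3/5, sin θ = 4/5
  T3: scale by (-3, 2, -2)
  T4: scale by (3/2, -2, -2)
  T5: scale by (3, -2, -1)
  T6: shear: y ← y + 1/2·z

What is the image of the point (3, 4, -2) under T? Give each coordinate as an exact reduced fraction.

T(p) = (-27, 254/5, -4/5)

T1 translate by (-1, 0, -3): (3, 4, -2) → (2, 4, -5)
T2 rotate right-handed about the x-axis with cos θ = 3/5, sin θ = 4/5: (2, 4, -5) → (2, 32/5, 1/5)
T3 scale by (-3, 2, -2): (2, 32/5, 1/5) → (-6, 64/5, -2/5)
T4 scale by (3/2, -2, -2): (-6, 64/5, -2/5) → (-9, -128/5, 4/5)
T5 scale by (3, -2, -1): (-9, -128/5, 4/5) → (-27, 256/5, -4/5)
T6 shear: y ← y + 1/2·z: (-27, 256/5, -4/5) → (-27, 254/5, -4/5)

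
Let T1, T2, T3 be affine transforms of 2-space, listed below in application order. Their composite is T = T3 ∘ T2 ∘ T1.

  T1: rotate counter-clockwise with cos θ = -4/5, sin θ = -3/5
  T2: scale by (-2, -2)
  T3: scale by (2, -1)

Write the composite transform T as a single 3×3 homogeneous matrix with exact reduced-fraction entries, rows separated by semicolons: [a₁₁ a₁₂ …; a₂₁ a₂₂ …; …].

T = [16/5 -12/5 0; -6/5 -8/5 0; 0 0 1]

T1 = [-4/5 3/5 0; -3/5 -4/5 0; 0 0 1]
T2·T1 = [8/5 -6/5 0; 6/5 8/5 0; 0 0 1]
T3·…·T1 = [16/5 -12/5 0; -6/5 -8/5 0; 0 0 1]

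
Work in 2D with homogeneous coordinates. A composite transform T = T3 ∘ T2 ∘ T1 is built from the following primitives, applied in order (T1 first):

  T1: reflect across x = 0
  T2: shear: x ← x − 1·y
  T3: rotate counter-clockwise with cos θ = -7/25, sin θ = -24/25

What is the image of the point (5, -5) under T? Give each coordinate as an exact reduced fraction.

T(p) = (-24/5, 7/5)

T1 reflect across x = 0: (5, -5) → (-5, -5)
T2 shear: x ← x − 1·y: (-5, -5) → (0, -5)
T3 rotate counter-clockwise with cos θ = -7/25, sin θ = -24/25: (0, -5) → (-24/5, 7/5)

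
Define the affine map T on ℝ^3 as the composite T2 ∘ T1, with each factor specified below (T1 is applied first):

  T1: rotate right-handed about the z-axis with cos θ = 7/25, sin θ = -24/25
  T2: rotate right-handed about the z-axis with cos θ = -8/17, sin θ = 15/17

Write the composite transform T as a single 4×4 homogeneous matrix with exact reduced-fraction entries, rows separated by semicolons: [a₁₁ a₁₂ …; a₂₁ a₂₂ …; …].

T = [304/425 -297/425 0 0; 297/425 304/425 0 0; 0 0 1 0; 0 0 0 1]

T1 = [7/25 24/25 0 0; -24/25 7/25 0 0; 0 0 1 0; 0 0 0 1]
T2·T1 = [304/425 -297/425 0 0; 297/425 304/425 0 0; 0 0 1 0; 0 0 0 1]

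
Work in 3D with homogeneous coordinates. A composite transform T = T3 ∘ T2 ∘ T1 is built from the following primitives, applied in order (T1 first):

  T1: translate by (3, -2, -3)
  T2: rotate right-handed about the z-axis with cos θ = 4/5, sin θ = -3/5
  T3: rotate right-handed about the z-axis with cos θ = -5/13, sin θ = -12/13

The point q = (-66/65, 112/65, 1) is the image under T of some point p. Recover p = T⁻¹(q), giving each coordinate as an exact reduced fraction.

p = (-3, 0, 4)

T1 = [1 0 0 3; 0 1 0 -2; 0 0 1 -3; 0 0 0 1]
T2·T1 = [4/5 3/5 0 6/5; -3/5 4/5 0 -17/5; 0 0 1 -3; 0 0 0 1]
T3·…·T1 = [-56/65 33/65 0 -18/5; -33/65 -56/65 0 1/5; 0 0 1 -3; 0 0 0 1]
det M = 1; M⁻¹ = [-56/65 -33/65 0 -3; 33/65 -56/65 0 2; 0 0 1 3; 0 0 0 1]
M⁻¹ · (-66/65, 112/65, 1)ᵀ = (-3, 0, 4)ᵀ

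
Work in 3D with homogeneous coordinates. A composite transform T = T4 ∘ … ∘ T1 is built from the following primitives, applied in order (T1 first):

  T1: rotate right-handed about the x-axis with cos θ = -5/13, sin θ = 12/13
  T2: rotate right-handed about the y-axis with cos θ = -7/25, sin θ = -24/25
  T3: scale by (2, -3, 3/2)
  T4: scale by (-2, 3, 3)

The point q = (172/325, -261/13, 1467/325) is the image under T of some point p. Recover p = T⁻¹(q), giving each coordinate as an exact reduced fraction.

T1 = [1 0 0 0; 0 -5/13 -12/13 0; 0 12/13 -5/13 0; 0 0 0 1]
T2·T1 = [-7/25 -288/325 24/65 0; 0 -5/13 -12/13 0; 24/25 -84/325 7/65 0; 0 0 0 1]
T3·…·T1 = [-14/25 -576/325 48/65 0; 0 15/13 36/13 0; 36/25 -126/325 21/130 0; 0 0 0 1]
T4·…·T1 = [28/25 1152/325 -96/65 0; 0 45/13 108/13 0; 108/25 -378/325 63/130 0; 0 0 0 1]
det M = 162; M⁻¹ = [7/100 0 16/75 0; 72/325 5/117 -56/975 0; -6/65 4/39 14/585 0; 0 0 0 1]
M⁻¹ · (172/325, -261/13, 1467/325)ᵀ = (1, -1, -2)ᵀ

p = (1, -1, -2)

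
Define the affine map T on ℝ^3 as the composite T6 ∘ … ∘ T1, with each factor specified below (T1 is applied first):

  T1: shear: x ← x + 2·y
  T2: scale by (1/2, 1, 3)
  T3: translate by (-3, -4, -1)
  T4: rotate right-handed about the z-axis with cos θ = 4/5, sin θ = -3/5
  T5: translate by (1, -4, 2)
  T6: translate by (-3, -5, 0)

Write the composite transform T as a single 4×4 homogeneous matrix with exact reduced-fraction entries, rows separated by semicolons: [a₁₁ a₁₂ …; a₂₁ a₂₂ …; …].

T1 = [1 2 0 0; 0 1 0 0; 0 0 1 0; 0 0 0 1]
T2·T1 = [1/2 1 0 0; 0 1 0 0; 0 0 3 0; 0 0 0 1]
T3·…·T1 = [1/2 1 0 -3; 0 1 0 -4; 0 0 3 -1; 0 0 0 1]
T4·…·T1 = [2/5 7/5 0 -24/5; -3/10 1/5 0 -7/5; 0 0 3 -1; 0 0 0 1]
T5·…·T1 = [2/5 7/5 0 -19/5; -3/10 1/5 0 -27/5; 0 0 3 1; 0 0 0 1]
T6·…·T1 = [2/5 7/5 0 -34/5; -3/10 1/5 0 -52/5; 0 0 3 1; 0 0 0 1]

T = [2/5 7/5 0 -34/5; -3/10 1/5 0 -52/5; 0 0 3 1; 0 0 0 1]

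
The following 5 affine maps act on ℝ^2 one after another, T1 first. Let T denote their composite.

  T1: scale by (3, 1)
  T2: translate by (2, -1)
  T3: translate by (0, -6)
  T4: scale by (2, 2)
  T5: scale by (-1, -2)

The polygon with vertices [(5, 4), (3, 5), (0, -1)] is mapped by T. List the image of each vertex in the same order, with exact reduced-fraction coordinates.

T1 scale by (3, 1): (5, 4) → (15, 4); (3, 5) → (9, 5); (0, -1) → (0, -1)
T2 translate by (2, -1): (15, 4) → (17, 3); (9, 5) → (11, 4); (0, -1) → (2, -2)
T3 translate by (0, -6): (17, 3) → (17, -3); (11, 4) → (11, -2); (2, -2) → (2, -8)
T4 scale by (2, 2): (17, -3) → (34, -6); (11, -2) → (22, -4); (2, -8) → (4, -16)
T5 scale by (-1, -2): (34, -6) → (-34, 12); (22, -4) → (-22, 8); (4, -16) → (-4, 32)

image vertices: (-34, 12), (-22, 8), (-4, 32)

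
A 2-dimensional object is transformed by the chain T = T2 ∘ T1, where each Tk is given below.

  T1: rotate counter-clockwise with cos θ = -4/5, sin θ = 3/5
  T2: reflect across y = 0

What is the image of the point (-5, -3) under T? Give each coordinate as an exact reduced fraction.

T1 rotate counter-clockwise with cos θ = -4/5, sin θ = 3/5: (-5, -3) → (29/5, -3/5)
T2 reflect across y = 0: (29/5, -3/5) → (29/5, 3/5)

T(p) = (29/5, 3/5)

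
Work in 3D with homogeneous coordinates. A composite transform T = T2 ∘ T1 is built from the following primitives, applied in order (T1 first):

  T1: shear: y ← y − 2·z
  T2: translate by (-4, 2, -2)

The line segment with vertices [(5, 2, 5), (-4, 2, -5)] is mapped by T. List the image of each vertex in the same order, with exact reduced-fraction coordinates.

image vertices: (1, -6, 3), (-8, 14, -7)

T1 shear: y ← y − 2·z: (5, 2, 5) → (5, -8, 5); (-4, 2, -5) → (-4, 12, -5)
T2 translate by (-4, 2, -2): (5, -8, 5) → (1, -6, 3); (-4, 12, -5) → (-8, 14, -7)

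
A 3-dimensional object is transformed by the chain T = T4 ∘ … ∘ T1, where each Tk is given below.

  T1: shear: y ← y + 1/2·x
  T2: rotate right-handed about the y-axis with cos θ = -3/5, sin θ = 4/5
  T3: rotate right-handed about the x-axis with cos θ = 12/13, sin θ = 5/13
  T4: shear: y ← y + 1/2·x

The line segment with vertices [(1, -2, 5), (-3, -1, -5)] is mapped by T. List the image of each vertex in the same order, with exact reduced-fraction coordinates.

image vertices: (17/5, 231/130, -531/130), (-11/5, -713/130, 523/130)

T1 shear: y ← y + 1/2·x: (1, -2, 5) → (1, -3/2, 5); (-3, -1, -5) → (-3, -5/2, -5)
T2 rotate right-handed about the y-axis with cos θ = -3/5, sin θ = 4/5: (1, -3/2, 5) → (17/5, -3/2, -19/5); (-3, -5/2, -5) → (-11/5, -5/2, 27/5)
T3 rotate right-handed about the x-axis with cos θ = 12/13, sin θ = 5/13: (17/5, -3/2, -19/5) → (17/5, 1/13, -531/130); (-11/5, -5/2, 27/5) → (-11/5, -57/13, 523/130)
T4 shear: y ← y + 1/2·x: (17/5, 1/13, -531/130) → (17/5, 231/130, -531/130); (-11/5, -57/13, 523/130) → (-11/5, -713/130, 523/130)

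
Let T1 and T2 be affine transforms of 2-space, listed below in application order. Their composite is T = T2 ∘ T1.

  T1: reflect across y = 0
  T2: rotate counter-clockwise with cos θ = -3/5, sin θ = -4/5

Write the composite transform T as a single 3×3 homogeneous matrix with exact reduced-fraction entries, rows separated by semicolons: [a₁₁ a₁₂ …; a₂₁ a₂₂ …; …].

T = [-3/5 -4/5 0; -4/5 3/5 0; 0 0 1]

T1 = [1 0 0; 0 -1 0; 0 0 1]
T2·T1 = [-3/5 -4/5 0; -4/5 3/5 0; 0 0 1]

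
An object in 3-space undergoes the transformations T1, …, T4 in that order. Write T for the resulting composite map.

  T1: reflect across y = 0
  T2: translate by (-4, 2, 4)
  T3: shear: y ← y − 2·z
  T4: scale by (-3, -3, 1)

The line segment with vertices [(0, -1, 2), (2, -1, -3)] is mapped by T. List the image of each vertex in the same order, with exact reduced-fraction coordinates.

T1 reflect across y = 0: (0, -1, 2) → (0, 1, 2); (2, -1, -3) → (2, 1, -3)
T2 translate by (-4, 2, 4): (0, 1, 2) → (-4, 3, 6); (2, 1, -3) → (-2, 3, 1)
T3 shear: y ← y − 2·z: (-4, 3, 6) → (-4, -9, 6); (-2, 3, 1) → (-2, 1, 1)
T4 scale by (-3, -3, 1): (-4, -9, 6) → (12, 27, 6); (-2, 1, 1) → (6, -3, 1)

image vertices: (12, 27, 6), (6, -3, 1)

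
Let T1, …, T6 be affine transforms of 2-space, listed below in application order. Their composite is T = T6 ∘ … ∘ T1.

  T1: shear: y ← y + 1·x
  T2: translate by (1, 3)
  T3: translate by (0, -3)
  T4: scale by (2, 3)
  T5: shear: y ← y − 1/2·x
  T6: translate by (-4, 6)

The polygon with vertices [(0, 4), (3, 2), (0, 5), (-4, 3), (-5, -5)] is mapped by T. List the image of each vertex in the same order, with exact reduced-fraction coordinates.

T1 shear: y ← y + 1·x: (0, 4) → (0, 4); (3, 2) → (3, 5); (0, 5) → (0, 5); (-4, 3) → (-4, -1); (-5, -5) → (-5, -10)
T2 translate by (1, 3): (0, 4) → (1, 7); (3, 5) → (4, 8); (0, 5) → (1, 8); (-4, -1) → (-3, 2); (-5, -10) → (-4, -7)
T3 translate by (0, -3): (1, 7) → (1, 4); (4, 8) → (4, 5); (1, 8) → (1, 5); (-3, 2) → (-3, -1); (-4, -7) → (-4, -10)
T4 scale by (2, 3): (1, 4) → (2, 12); (4, 5) → (8, 15); (1, 5) → (2, 15); (-3, -1) → (-6, -3); (-4, -10) → (-8, -30)
T5 shear: y ← y − 1/2·x: (2, 12) → (2, 11); (8, 15) → (8, 11); (2, 15) → (2, 14); (-6, -3) → (-6, 0); (-8, -30) → (-8, -26)
T6 translate by (-4, 6): (2, 11) → (-2, 17); (8, 11) → (4, 17); (2, 14) → (-2, 20); (-6, 0) → (-10, 6); (-8, -26) → (-12, -20)

image vertices: (-2, 17), (4, 17), (-2, 20), (-10, 6), (-12, -20)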